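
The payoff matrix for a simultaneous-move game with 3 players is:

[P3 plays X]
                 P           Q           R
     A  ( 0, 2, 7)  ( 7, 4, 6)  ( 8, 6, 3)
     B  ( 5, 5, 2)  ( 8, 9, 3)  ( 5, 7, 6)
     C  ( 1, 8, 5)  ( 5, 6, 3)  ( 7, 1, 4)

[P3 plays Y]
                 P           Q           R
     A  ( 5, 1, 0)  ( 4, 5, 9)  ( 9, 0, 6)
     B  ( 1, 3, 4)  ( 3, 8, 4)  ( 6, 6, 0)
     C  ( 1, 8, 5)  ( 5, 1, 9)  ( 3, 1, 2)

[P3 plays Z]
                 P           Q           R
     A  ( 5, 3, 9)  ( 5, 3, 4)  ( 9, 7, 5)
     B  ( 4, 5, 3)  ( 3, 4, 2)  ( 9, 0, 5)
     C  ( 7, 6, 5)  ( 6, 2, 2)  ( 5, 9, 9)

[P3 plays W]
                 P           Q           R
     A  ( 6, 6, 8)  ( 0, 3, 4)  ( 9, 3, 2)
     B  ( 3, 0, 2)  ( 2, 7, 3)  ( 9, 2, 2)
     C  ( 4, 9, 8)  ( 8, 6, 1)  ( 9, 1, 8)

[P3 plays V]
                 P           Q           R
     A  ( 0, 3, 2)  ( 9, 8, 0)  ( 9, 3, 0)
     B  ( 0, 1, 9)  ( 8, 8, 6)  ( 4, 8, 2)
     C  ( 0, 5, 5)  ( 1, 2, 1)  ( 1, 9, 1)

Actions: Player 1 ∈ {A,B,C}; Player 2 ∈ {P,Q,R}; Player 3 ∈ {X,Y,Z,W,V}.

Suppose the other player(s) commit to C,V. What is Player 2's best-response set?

u_2(P vs C,V) = 5
u_2(Q vs C,V) = 2
u_2(R vs C,V) = 9
max payoff 9 at {R}

argmax u_2 = {R}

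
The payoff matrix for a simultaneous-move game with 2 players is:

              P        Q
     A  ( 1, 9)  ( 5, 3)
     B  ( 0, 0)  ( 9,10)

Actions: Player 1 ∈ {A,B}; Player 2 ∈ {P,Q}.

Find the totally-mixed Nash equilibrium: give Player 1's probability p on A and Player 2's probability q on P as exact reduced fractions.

P1 indiff ⇒ q·1+(1-q)·5 = q·0+(1-q)·9 ⇒ q(1) = (1-q)(4) ⇒ q = 4/5
P2 indiff ⇒ p·9+(1-p)·0 = p·3+(1-p)·10 ⇒ p(6) = (1-p)(10) ⇒ p = 5/8

p=5/8, q=4/5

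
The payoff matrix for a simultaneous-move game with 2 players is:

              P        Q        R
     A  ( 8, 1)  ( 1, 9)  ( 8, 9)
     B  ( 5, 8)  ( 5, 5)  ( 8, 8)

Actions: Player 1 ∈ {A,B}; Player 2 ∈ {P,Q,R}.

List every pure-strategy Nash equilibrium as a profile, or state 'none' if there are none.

(A,P): not NE [P2→R gives 9>1]
(A,Q): not NE [P1→B gives 5>1]
(A,R): NE
(B,P): not NE [P1→A gives 8>5]
(B,Q): not NE [P2→R gives 8>5]
(B,R): NE

Nash profiles: (A,R), (B,R)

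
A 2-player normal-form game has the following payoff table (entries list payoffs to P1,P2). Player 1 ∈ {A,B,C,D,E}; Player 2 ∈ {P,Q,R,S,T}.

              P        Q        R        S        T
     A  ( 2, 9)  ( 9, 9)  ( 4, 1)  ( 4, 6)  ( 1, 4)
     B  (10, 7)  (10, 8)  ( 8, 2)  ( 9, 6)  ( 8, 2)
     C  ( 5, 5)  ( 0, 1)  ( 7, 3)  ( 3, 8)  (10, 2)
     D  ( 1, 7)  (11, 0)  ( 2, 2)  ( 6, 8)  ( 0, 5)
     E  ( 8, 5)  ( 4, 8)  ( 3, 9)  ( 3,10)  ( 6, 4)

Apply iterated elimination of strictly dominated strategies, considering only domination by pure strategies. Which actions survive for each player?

P1 drop A (B beats it: P:10>2 Q:10>9 R:8>4 S:9>4 T:8>1)
P1 drop E (B beats it: P:10>8 Q:10>4 R:8>3 S:9>3 T:8>6)
P2 drop R (P beats it: B:7>2 C:5>3 D:7>2)
P2 drop T (P beats it: B:7>2 C:5>2 D:7>5)
P1 drop C (B beats it: P:10>5 Q:10>0 S:9>3)
P1→{B,D} P2→{P,Q,S}

Survivors P1:{B,D} P2:{P,Q,S}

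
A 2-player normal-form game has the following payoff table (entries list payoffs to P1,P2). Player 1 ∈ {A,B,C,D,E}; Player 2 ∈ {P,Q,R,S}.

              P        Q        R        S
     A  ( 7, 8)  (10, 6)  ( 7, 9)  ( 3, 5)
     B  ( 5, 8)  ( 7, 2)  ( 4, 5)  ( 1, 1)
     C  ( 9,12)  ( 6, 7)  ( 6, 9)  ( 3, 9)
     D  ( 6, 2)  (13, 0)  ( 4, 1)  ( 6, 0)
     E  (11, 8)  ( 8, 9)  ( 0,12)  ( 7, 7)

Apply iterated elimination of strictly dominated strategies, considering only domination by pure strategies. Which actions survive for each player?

Survivors P1:{A,C,E} P2:{P,R}

P1 drop B (A beats it: P:7>5 Q:10>7 R:7>4 S:3>1)
P2 drop Q (R beats it: A:9>6 C:9>7 D:1>0 E:12>9)
P2 drop S (P beats it: A:8>5 C:12>9 D:2>0 E:8>7)
P1 drop D (A beats it: P:7>6 R:7>4)
P1→{A,C,E} P2→{P,R}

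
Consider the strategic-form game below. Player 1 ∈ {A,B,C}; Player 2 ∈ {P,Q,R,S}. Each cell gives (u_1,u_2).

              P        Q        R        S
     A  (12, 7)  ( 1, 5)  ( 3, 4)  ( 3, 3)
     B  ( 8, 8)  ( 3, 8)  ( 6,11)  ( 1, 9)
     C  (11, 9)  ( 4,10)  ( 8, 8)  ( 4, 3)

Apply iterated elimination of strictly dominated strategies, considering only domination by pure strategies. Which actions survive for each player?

P1 drop B (C beats it: P:11>8 Q:4>3 R:8>6 S:4>1)
P2 drop R (P beats it: A:7>4 C:9>8)
P2 drop S (P beats it: A:7>3 C:9>3)
P1→{A,C} P2→{P,Q}

Remaining: P1:{A,C} P2:{P,Q}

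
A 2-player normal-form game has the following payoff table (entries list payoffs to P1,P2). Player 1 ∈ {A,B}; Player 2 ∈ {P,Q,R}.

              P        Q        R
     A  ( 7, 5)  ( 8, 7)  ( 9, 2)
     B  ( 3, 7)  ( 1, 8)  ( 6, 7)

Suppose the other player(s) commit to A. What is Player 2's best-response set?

u_2(P vs A) = 5
u_2(Q vs A) = 7
u_2(R vs A) = 2
max payoff 7 at {Q}

BR_2 = {Q}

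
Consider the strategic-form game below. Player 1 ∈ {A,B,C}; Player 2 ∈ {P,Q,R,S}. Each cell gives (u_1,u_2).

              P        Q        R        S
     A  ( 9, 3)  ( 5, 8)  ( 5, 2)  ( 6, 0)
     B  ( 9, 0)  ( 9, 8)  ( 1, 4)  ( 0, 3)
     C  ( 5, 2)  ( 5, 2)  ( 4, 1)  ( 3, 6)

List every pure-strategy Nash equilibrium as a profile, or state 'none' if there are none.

NE set: (B,Q)

(A,P): not NE [P2→Q gives 8>3]
(A,Q): not NE [P1→B gives 9>5]
(A,R): not NE [P2→Q gives 8>2]
(A,S): not NE [P2→Q gives 8>0]
(B,P): not NE [P2→Q gives 8>0]
(B,Q): NE
(B,R): not NE [P1→A gives 5>1; P2→Q gives 8>4]
(B,S): not NE [P1→A gives 6>0; P2→Q gives 8>3]
(C,P): not NE [P1→B gives 9>5; P2→S gives 6>2]
(C,Q): not NE [P1→B gives 9>5; P2→S gives 6>2]
(C,R): not NE [P1→A gives 5>4; P2→S gives 6>1]
(C,S): not NE [P1→A gives 6>3]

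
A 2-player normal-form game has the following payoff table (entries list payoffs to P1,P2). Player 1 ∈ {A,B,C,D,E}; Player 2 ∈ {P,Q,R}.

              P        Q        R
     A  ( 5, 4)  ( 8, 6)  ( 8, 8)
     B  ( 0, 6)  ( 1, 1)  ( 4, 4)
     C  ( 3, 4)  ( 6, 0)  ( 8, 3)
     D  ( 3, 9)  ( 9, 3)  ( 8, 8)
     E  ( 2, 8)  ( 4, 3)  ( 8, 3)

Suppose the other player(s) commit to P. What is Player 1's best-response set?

argmax u_1 = {A}

u_1(A vs P) = 5
u_1(B vs P) = 0
u_1(C vs P) = 3
u_1(D vs P) = 3
u_1(E vs P) = 2
max payoff 5 at {A}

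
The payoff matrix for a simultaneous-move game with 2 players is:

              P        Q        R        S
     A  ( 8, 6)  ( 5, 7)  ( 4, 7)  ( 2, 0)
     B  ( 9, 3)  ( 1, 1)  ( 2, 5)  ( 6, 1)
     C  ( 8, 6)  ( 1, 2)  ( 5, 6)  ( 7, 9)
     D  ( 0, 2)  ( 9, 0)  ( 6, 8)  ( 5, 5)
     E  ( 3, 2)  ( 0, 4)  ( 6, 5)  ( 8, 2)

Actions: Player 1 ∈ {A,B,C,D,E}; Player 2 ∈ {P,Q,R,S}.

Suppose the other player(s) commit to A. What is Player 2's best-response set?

u_2(P vs A) = 6
u_2(Q vs A) = 7
u_2(R vs A) = 7
u_2(S vs A) = 0
max payoff 7 at {Q,R}

P2 best: {Q,R}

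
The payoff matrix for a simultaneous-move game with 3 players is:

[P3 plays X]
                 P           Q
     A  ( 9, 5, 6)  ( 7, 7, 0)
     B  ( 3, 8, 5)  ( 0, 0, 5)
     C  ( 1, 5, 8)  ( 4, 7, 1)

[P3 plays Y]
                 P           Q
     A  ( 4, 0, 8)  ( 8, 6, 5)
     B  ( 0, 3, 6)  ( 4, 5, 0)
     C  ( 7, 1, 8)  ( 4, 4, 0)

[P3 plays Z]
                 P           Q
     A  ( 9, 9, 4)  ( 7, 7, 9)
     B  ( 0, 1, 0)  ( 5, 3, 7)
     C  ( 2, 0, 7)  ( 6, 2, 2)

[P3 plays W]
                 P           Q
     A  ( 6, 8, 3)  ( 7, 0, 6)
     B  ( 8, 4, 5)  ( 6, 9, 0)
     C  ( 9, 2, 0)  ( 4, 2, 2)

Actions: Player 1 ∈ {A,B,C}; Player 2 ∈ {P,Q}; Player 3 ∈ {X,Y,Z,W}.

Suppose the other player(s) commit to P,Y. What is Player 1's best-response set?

argmax u_1 = {C}

u_1(A vs P,Y) = 4
u_1(B vs P,Y) = 0
u_1(C vs P,Y) = 7
max payoff 7 at {C}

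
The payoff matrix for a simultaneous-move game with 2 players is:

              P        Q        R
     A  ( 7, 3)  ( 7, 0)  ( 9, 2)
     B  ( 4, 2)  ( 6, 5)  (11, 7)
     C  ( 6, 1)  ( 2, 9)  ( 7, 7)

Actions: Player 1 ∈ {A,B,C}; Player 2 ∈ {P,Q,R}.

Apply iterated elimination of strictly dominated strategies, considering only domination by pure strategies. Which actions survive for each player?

Remaining: P1:{A,B} P2:{P,R}

P1 drop C (A beats it: P:7>6 Q:7>2 R:9>7)
P2 drop Q (R beats it: A:2>0 B:7>5)
P1→{A,B} P2→{P,R}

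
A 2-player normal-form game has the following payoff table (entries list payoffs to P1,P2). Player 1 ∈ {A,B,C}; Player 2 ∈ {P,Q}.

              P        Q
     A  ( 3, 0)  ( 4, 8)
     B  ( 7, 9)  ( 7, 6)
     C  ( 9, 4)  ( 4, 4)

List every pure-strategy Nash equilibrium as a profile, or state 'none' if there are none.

(A,P): not NE [P1→C gives 9>3; P2→Q gives 8>0]
(A,Q): not NE [P1→B gives 7>4]
(B,P): not NE [P1→C gives 9>7]
(B,Q): not NE [P2→P gives 9>6]
(C,P): NE
(C,Q): not NE [P1→B gives 7>4]

Nash profiles: (C,P)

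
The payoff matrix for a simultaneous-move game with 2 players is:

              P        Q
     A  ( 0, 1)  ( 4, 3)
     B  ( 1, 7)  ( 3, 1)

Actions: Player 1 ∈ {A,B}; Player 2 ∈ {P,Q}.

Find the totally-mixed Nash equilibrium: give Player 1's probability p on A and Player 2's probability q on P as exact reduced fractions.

(p,q) = (3/4, 1/2)

P1 indiff ⇒ q·0+(1-q)·4 = q·1+(1-q)·3 ⇒ q(-1) = (1-q)(-1) ⇒ q = 1/2
P2 indiff ⇒ p·1+(1-p)·7 = p·3+(1-p)·1 ⇒ p(-2) = (1-p)(-6) ⇒ p = 3/4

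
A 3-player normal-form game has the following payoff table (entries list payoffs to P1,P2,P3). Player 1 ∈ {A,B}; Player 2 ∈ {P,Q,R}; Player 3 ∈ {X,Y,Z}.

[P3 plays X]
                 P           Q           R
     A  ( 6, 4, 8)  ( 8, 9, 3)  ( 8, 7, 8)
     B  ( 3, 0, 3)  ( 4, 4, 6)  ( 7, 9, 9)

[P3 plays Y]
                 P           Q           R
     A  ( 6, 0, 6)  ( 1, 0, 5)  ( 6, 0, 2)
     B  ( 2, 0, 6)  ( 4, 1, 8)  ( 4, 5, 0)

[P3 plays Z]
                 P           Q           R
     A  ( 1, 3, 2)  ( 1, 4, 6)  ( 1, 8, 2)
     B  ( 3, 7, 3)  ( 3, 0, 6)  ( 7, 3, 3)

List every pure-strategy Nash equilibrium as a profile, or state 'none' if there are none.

No pure NE.

(A,P,X): not NE [P2→Q gives 9>4]
(A,P,Y): not NE [P3→X gives 8>6]
(A,P,Z): not NE [P1→B gives 3>1; P2→R gives 8>3; P3→X gives 8>2]
(A,Q,X): not NE [P3→Z gives 6>3]
(A,Q,Y): not NE [P1→B gives 4>1; P3→Z gives 6>5]
(A,Q,Z): not NE [P1→B gives 3>1; P2→R gives 8>4]
(A,R,X): not NE [P2→Q gives 9>7]
(A,R,Y): not NE [P3→X gives 8>2]
(A,R,Z): not NE [P1→B gives 7>1; P3→X gives 8>2]
(B,P,X): not NE [P1→A gives 6>3; P2→R gives 9>0; P3→Y gives 6>3]
(B,P,Y): not NE [P1→A gives 6>2; P2→R gives 5>0]
(B,P,Z): not NE [P3→Y gives 6>3]
(B,Q,X): not NE [P1→A gives 8>4; P2→R gives 9>4; P3→Y gives 8>6]
(B,Q,Y): not NE [P2→R gives 5>1]
(B,Q,Z): not NE [P2→P gives 7>0; P3→Y gives 8>6]
(B,R,X): not NE [P1→A gives 8>7]
(B,R,Y): not NE [P1→A gives 6>4; P3→X gives 9>0]
(B,R,Z): not NE [P2→P gives 7>3; P3→X gives 9>3]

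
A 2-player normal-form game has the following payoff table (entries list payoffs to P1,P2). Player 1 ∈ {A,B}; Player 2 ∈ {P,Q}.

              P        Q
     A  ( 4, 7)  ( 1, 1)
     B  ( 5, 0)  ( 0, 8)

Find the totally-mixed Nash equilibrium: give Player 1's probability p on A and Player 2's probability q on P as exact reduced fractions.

(p,q) = (4/7, 1/2)

P1 indiff ⇒ q·4+(1-q)·1 = q·5+(1-q)·0 ⇒ q(-1) = (1-q)(-1) ⇒ q = 1/2
P2 indiff ⇒ p·7+(1-p)·0 = p·1+(1-p)·8 ⇒ p(6) = (1-p)(8) ⇒ p = 4/7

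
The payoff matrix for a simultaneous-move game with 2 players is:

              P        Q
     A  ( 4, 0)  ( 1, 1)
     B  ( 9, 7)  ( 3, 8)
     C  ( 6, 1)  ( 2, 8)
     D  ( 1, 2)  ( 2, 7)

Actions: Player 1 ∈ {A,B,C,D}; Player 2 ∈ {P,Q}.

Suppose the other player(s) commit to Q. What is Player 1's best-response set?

P1 best: {B}

u_1(A vs Q) = 1
u_1(B vs Q) = 3
u_1(C vs Q) = 2
u_1(D vs Q) = 2
max payoff 3 at {B}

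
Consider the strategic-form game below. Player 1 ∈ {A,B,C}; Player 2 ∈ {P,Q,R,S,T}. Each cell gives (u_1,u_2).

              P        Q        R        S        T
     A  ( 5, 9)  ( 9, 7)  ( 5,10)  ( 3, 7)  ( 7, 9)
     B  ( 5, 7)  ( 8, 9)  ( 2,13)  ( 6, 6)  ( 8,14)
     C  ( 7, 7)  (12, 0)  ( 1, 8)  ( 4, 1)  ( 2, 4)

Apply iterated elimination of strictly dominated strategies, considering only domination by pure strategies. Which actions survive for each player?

P2 drop P (R beats it: A:10>9 B:13>7 C:8>7)
P2 drop Q (R beats it: A:10>7 B:13>9 C:8>0)
P1 drop C (B beats it: R:2>1 S:6>4 T:8>2)
P2 drop S (R beats it: A:10>7 B:13>6)
P1→{A,B} P2→{R,T}

IESDS → P1:{A,B} P2:{R,T}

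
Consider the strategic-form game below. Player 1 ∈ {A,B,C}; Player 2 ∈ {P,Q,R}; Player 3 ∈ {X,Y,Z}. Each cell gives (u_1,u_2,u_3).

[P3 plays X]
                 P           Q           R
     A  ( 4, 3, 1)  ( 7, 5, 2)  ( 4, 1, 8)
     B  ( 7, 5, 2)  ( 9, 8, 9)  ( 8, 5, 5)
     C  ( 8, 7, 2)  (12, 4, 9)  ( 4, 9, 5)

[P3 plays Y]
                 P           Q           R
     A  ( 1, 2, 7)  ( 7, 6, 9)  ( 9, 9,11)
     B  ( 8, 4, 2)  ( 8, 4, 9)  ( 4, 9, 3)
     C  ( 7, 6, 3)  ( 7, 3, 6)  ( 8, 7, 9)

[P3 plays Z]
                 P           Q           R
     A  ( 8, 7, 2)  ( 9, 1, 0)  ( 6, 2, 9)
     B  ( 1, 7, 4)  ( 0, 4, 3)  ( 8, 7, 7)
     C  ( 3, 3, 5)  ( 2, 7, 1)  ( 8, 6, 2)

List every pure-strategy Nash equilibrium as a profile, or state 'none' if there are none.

(A,P,X): not NE [P1→C gives 8>4; P2→Q gives 5>3; P3→Y gives 7>1]
(A,P,Y): not NE [P1→B gives 8>1; P2→R gives 9>2]
(A,P,Z): not NE [P3→Y gives 7>2]
(A,Q,X): not NE [P1→C gives 12>7; P3→Y gives 9>2]
(A,Q,Y): not NE [P1→B gives 8>7; P2→R gives 9>6]
(A,Q,Z): not NE [P2→P gives 7>1; P3→Y gives 9>0]
(A,R,X): not NE [P1→B gives 8>4; P2→Q gives 5>1; P3→Y gives 11>8]
(A,R,Y): NE
(A,R,Z): not NE [P1→C gives 8>6; P2→P gives 7>2; P3→Y gives 11>9]
(B,P,X): not NE [P1→C gives 8>7; P2→Q gives 8>5; P3→Z gives 4>2]
(B,P,Y): not NE [P2→R gives 9>4; P3→Z gives 4>2]
(B,P,Z): not NE [P1→A gives 8>1]
(B,Q,X): not NE [P1→C gives 12>9]
(B,Q,Y): not NE [P2→R gives 9>4]
(B,Q,Z): not NE [P1→A gives 9>0; P2→R gives 7>4; P3→Y gives 9>3]
(B,R,X): not NE [P2→Q gives 8>5; P3→Z gives 7>5]
(B,R,Y): not NE [P1→A gives 9>4; P3→Z gives 7>3]
(B,R,Z): NE
(C,P,X): not NE [P2→R gives 9>7; P3→Z gives 5>2]
(C,P,Y): not NE [P1→B gives 8>7; P2→R gives 7>6; P3→Z gives 5>3]
(C,P,Z): not NE [P1→A gives 8>3; P2→Q gives 7>3]
(C,Q,X): not NE [P2→R gives 9>4]
(C,Q,Y): not NE [P1→B gives 8>7; P2→R gives 7>3; P3→X gives 9>6]
(C,Q,Z): not NE [P1→A gives 9>2; P3→X gives 9>1]
(C,R,X): not NE [P1→B gives 8>4; P3→Y gives 9>5]
(C,R,Y): not NE [P1→A gives 9>8]
(C,R,Z): not NE [P2→Q gives 7>6; P3→Y gives 9>2]

NE set: (A,R,Y), (B,R,Z)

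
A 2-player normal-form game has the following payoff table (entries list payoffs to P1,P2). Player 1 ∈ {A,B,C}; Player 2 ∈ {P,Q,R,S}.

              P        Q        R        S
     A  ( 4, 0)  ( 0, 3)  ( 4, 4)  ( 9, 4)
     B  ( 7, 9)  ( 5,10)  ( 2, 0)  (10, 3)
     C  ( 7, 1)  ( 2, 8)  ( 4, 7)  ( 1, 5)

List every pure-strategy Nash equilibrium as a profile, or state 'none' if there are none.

Nash profiles: (A,R), (B,Q)

(A,P): not NE [P1→C gives 7>4; P2→S gives 4>0]
(A,Q): not NE [P1→B gives 5>0; P2→S gives 4>3]
(A,R): NE
(A,S): not NE [P1→B gives 10>9]
(B,P): not NE [P2→Q gives 10>9]
(B,Q): NE
(B,R): not NE [P1→C gives 4>2; P2→Q gives 10>0]
(B,S): not NE [P2→Q gives 10>3]
(C,P): not NE [P2→Q gives 8>1]
(C,Q): not NE [P1→B gives 5>2]
(C,R): not NE [P2→Q gives 8>7]
(C,S): not NE [P1→B gives 10>1; P2→Q gives 8>5]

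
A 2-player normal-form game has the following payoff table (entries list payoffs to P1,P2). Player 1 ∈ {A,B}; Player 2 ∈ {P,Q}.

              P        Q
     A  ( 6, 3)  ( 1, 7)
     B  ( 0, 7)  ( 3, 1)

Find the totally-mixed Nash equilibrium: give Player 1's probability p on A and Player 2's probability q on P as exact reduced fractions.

(p,q) = (3/5, 1/4)

P1 indiff ⇒ q·6+(1-q)·1 = q·0+(1-q)·3 ⇒ q(6) = (1-q)(2) ⇒ q = 1/4
P2 indiff ⇒ p·3+(1-p)·7 = p·7+(1-p)·1 ⇒ p(-4) = (1-p)(-6) ⇒ p = 3/5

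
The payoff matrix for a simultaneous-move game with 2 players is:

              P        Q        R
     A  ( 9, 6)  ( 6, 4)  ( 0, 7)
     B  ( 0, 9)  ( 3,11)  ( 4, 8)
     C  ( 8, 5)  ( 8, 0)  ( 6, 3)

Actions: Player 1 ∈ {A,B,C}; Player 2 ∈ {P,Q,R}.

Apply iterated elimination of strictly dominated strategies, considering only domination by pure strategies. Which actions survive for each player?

P1 drop B (C beats it: P:8>0 Q:8>3 R:6>4)
P2 drop Q (P beats it: A:6>4 C:5>0)
P1→{A,C} P2→{P,R}

Remaining: P1:{A,C} P2:{P,R}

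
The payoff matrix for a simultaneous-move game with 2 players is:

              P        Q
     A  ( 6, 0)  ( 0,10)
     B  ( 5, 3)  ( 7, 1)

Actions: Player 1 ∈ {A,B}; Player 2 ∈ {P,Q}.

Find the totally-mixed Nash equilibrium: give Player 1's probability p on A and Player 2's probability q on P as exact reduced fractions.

P1 indiff ⇒ q·6+(1-q)·0 = q·5+(1-q)·7 ⇒ q(1) = (1-q)(7) ⇒ q = 7/8
P2 indiff ⇒ p·0+(1-p)·3 = p·10+(1-p)·1 ⇒ p(-10) = (1-p)(-2) ⇒ p = 1/6

p=1/6, q=7/8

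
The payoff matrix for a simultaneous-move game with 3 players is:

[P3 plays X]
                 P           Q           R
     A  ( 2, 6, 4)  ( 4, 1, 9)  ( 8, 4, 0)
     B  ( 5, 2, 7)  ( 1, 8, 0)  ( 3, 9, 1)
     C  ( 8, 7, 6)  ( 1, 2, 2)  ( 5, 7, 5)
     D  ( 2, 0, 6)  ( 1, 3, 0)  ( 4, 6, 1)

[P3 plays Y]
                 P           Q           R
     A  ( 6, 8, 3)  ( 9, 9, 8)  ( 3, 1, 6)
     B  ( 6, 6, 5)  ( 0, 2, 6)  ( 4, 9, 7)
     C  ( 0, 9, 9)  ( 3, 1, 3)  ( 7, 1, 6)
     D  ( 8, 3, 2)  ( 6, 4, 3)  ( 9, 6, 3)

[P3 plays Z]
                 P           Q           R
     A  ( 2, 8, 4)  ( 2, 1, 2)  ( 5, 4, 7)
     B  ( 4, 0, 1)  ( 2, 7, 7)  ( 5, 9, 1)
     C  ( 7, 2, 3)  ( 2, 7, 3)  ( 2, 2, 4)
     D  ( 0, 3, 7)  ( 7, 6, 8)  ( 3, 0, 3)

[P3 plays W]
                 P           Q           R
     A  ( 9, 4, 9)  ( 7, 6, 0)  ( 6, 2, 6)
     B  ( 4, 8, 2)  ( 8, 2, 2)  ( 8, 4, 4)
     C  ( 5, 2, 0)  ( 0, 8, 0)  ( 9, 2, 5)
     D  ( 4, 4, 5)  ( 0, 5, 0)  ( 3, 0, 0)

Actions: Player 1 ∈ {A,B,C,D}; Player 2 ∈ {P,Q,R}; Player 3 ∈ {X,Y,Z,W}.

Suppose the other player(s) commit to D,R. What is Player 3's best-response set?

argmax u_3 = {Y,Z}

u_3(X vs D,R) = 1
u_3(Y vs D,R) = 3
u_3(Z vs D,R) = 3
u_3(W vs D,R) = 0
max payoff 3 at {Y,Z}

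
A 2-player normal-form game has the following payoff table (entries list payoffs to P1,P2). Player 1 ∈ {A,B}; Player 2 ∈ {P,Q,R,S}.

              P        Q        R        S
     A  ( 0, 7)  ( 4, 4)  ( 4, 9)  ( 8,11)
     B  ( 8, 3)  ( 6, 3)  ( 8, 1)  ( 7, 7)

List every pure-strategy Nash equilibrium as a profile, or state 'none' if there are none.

(A,P): not NE [P1→B gives 8>0; P2→S gives 11>7]
(A,Q): not NE [P1→B gives 6>4; P2→S gives 11>4]
(A,R): not NE [P1→B gives 8>4; P2→S gives 11>9]
(A,S): NE
(B,P): not NE [P2→S gives 7>3]
(B,Q): not NE [P2→S gives 7>3]
(B,R): not NE [P2→S gives 7>1]
(B,S): not NE [P1→A gives 8>7]

PSNE = {(A,S)}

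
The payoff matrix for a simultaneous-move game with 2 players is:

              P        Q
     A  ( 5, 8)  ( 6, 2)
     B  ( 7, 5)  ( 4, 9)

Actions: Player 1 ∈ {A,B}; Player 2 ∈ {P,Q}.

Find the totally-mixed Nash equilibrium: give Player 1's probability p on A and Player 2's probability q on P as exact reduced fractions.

P1 mixes 2/5 on A; P2 mixes 1/2 on P

P1 indiff ⇒ q·5+(1-q)·6 = q·7+(1-q)·4 ⇒ q(-2) = (1-q)(-2) ⇒ q = 1/2
P2 indiff ⇒ p·8+(1-p)·5 = p·2+(1-p)·9 ⇒ p(6) = (1-p)(4) ⇒ p = 2/5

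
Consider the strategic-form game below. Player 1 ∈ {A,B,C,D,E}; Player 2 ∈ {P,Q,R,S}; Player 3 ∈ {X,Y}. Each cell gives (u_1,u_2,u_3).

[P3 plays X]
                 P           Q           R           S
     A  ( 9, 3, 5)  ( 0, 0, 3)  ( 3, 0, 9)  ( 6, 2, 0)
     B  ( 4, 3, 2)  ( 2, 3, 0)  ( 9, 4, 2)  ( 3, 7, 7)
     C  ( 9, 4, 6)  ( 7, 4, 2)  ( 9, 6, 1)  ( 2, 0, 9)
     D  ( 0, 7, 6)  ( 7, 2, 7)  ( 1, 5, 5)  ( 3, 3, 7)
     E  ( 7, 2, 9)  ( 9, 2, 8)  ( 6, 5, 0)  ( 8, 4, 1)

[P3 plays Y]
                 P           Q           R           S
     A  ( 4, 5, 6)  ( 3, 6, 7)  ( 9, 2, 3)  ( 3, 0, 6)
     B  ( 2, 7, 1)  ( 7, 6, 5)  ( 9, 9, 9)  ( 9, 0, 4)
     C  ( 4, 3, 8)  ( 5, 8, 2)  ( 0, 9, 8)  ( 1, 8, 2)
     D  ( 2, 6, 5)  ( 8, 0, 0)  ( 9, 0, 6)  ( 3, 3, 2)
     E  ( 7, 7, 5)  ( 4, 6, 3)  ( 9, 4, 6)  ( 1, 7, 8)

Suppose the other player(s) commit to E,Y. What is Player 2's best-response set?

argmax u_2 = {P,S}

u_2(P vs E,Y) = 7
u_2(Q vs E,Y) = 6
u_2(R vs E,Y) = 4
u_2(S vs E,Y) = 7
max payoff 7 at {P,S}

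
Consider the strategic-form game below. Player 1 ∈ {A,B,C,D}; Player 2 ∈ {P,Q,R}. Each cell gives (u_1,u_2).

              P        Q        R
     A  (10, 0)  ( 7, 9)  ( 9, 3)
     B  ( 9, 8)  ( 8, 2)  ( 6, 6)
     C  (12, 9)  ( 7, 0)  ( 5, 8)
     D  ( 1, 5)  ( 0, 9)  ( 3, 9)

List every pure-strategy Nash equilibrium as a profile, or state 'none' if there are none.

(A,P): not NE [P1→C gives 12>10; P2→Q gives 9>0]
(A,Q): not NE [P1→B gives 8>7]
(A,R): not NE [P2→Q gives 9>3]
(B,P): not NE [P1→C gives 12>9]
(B,Q): not NE [P2→P gives 8>2]
(B,R): not NE [P1→A gives 9>6; P2→P gives 8>6]
(C,P): NE
(C,Q): not NE [P1→B gives 8>7; P2→P gives 9>0]
(C,R): not NE [P1→A gives 9>5; P2→P gives 9>8]
(D,P): not NE [P1→C gives 12>1; P2→R gives 9>5]
(D,Q): not NE [P1→B gives 8>0]
(D,R): not NE [P1→A gives 9>3]

NE set: (C,P)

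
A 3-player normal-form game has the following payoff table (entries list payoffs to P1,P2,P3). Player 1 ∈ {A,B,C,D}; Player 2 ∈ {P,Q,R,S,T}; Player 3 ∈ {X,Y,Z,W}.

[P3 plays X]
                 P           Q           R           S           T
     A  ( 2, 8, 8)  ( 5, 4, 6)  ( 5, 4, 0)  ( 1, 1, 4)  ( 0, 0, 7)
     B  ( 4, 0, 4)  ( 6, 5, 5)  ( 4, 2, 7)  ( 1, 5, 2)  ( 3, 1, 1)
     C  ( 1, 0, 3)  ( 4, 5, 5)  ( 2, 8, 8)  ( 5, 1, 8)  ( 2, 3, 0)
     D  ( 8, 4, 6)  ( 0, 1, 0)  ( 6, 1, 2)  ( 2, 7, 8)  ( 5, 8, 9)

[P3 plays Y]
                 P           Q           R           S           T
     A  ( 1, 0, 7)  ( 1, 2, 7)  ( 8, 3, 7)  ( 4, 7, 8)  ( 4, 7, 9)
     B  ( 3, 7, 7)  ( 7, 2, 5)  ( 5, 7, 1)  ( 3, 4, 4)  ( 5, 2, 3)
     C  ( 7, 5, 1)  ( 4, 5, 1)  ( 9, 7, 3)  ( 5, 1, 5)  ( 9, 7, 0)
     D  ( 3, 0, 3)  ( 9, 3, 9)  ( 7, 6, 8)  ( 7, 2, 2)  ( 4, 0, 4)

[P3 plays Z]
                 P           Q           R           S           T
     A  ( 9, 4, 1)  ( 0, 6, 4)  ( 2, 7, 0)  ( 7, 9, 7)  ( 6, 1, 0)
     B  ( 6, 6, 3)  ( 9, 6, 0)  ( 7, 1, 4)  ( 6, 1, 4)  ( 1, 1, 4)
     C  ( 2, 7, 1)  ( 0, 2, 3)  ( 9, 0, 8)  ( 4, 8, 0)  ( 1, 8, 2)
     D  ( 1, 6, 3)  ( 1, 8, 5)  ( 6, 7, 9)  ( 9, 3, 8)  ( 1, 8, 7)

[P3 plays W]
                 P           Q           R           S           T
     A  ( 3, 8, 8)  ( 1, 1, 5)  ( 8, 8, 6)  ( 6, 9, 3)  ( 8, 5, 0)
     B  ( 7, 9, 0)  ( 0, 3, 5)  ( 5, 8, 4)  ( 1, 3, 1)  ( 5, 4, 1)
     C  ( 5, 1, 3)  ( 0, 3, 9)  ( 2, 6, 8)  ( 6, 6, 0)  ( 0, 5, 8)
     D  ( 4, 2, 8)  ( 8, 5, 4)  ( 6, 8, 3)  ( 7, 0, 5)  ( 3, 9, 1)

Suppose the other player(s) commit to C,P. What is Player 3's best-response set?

u_3(X vs C,P) = 3
u_3(Y vs C,P) = 1
u_3(Z vs C,P) = 1
u_3(W vs C,P) = 3
max payoff 3 at {X,W}

BR_3 = {X,W}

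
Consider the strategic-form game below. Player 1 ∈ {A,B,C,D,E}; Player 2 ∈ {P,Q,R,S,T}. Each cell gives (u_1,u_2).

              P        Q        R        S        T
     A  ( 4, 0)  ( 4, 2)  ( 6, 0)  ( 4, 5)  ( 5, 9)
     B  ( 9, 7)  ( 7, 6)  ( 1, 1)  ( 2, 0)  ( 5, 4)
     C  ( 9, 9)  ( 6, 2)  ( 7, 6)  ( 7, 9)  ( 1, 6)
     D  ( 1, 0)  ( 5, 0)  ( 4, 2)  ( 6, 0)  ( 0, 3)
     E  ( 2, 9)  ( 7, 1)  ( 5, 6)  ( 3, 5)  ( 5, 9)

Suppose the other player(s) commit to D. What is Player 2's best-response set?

P2 best: {T}

u_2(P vs D) = 0
u_2(Q vs D) = 0
u_2(R vs D) = 2
u_2(S vs D) = 0
u_2(T vs D) = 3
max payoff 3 at {T}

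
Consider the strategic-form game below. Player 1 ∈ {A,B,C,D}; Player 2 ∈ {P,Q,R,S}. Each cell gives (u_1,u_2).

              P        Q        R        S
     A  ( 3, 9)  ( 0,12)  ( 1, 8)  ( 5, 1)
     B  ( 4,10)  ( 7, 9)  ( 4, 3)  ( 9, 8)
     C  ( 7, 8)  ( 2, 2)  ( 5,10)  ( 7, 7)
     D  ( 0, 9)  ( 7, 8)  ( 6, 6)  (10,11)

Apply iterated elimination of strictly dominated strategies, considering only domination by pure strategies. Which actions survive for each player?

P1 drop A (B beats it: P:4>3 Q:7>0 R:4>1 S:9>5)
P2 drop Q (P beats it: B:10>9 C:8>2 D:9>8)
P1→{B,C,D} P2→{P,R,S}

Survivors P1:{B,C,D} P2:{P,R,S}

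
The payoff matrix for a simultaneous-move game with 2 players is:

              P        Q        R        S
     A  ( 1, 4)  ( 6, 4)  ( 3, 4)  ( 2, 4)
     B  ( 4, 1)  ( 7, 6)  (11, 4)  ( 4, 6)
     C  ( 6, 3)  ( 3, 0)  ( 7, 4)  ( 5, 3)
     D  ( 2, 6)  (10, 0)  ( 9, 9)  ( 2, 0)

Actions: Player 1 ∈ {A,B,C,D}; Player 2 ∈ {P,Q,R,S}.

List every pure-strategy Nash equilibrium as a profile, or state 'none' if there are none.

(A,P): not NE [P1→C gives 6>1]
(A,Q): not NE [P1→D gives 10>6]
(A,R): not NE [P1→B gives 11>3]
(A,S): not NE [P1→C gives 5>2]
(B,P): not NE [P1→C gives 6>4; P2→S gives 6>1]
(B,Q): not NE [P1→D gives 10>7]
(B,R): not NE [P2→S gives 6>4]
(B,S): not NE [P1→C gives 5>4]
(C,P): not NE [P2→R gives 4>3]
(C,Q): not NE [P1→D gives 10>3; P2→R gives 4>0]
(C,R): not NE [P1→B gives 11>7]
(C,S): not NE [P2→R gives 4>3]
(D,P): not NE [P1→C gives 6>2; P2→R gives 9>6]
(D,Q): not NE [P2→R gives 9>0]
(D,R): not NE [P1→B gives 11>9]
(D,S): not NE [P1→C gives 5>2; P2→R gives 9>0]

PSNE: ∅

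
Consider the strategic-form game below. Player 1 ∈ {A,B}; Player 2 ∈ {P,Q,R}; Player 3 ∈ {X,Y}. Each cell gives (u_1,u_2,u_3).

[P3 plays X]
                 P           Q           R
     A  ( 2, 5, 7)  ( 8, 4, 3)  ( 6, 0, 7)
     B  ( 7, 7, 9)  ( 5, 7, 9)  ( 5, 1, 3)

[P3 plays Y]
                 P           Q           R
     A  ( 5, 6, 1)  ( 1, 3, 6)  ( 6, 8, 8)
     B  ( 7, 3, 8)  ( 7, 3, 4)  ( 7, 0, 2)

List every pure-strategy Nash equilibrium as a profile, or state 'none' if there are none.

(A,P,X): not NE [P1→B gives 7>2]
(A,P,Y): not NE [P1→B gives 7>5; P2→R gives 8>6; P3→X gives 7>1]
(A,Q,X): not NE [P2→P gives 5>4; P3→Y gives 6>3]
(A,Q,Y): not NE [P1→B gives 7>1; P2→R gives 8>3]
(A,R,X): not NE [P2→P gives 5>0; P3→Y gives 8>7]
(A,R,Y): not NE [P1→B gives 7>6]
(B,P,X): NE
(B,P,Y): not NE [P3→X gives 9>8]
(B,Q,X): not NE [P1→A gives 8>5]
(B,Q,Y): not NE [P3→X gives 9>4]
(B,R,X): not NE [P1→A gives 6>5; P2→Q gives 7>1]
(B,R,Y): not NE [P2→Q gives 3>0; P3→X gives 3>2]

PSNE = {(B,P,X)}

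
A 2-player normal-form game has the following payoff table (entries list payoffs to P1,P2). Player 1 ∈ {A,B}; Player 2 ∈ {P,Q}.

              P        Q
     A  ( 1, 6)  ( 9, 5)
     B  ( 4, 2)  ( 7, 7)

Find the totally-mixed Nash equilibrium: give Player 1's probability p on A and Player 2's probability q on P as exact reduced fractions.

(p,q) = (5/6, 2/5)

P1 indiff ⇒ q·1+(1-q)·9 = q·4+(1-q)·7 ⇒ q(-3) = (1-q)(-2) ⇒ q = 2/5
P2 indiff ⇒ p·6+(1-p)·2 = p·5+(1-p)·7 ⇒ p(1) = (1-p)(5) ⇒ p = 5/6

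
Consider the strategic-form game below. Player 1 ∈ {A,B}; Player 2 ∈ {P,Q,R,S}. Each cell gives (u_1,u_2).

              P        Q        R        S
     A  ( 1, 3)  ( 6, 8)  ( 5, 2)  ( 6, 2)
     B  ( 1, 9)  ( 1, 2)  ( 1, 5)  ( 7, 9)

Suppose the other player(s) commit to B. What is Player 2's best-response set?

BR_2 = {P,S}

u_2(P vs B) = 9
u_2(Q vs B) = 2
u_2(R vs B) = 5
u_2(S vs B) = 9
max payoff 9 at {P,S}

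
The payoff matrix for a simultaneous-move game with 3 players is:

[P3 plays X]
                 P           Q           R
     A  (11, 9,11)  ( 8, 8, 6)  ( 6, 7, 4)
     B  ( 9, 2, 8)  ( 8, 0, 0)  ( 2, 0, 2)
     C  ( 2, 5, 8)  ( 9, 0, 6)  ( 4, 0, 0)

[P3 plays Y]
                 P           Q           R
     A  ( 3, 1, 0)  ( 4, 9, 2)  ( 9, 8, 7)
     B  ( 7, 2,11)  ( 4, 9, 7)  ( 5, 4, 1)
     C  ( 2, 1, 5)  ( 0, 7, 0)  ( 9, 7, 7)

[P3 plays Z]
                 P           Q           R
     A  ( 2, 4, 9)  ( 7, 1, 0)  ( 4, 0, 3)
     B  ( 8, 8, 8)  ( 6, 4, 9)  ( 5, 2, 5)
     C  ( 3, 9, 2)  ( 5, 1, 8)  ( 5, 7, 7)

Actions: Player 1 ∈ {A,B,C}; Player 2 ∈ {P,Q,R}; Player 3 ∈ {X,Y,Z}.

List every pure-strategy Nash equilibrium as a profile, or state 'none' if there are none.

Nash profiles: (A,P,X), (C,R,Y)

(A,P,X): NE
(A,P,Y): not NE [P1→B gives 7>3; P2→Q gives 9>1; P3→X gives 11>0]
(A,P,Z): not NE [P1→B gives 8>2; P3→X gives 11>9]
(A,Q,X): not NE [P1→C gives 9>8; P2→P gives 9>8]
(A,Q,Y): not NE [P3→X gives 6>2]
(A,Q,Z): not NE [P2→P gives 4>1; P3→X gives 6>0]
(A,R,X): not NE [P2→P gives 9>7; P3→Y gives 7>4]
(A,R,Y): not NE [P2→Q gives 9>8]
(A,R,Z): not NE [P1→C gives 5>4; P2→P gives 4>0; P3→Y gives 7>3]
(B,P,X): not NE [P1→A gives 11>9; P3→Y gives 11>8]
(B,P,Y): not NE [P2→Q gives 9>2]
(B,P,Z): not NE [P3→Y gives 11>8]
(B,Q,X): not NE [P1→C gives 9>8; P2→P gives 2>0; P3→Z gives 9>0]
(B,Q,Y): not NE [P3→Z gives 9>7]
(B,Q,Z): not NE [P1→A gives 7>6; P2→P gives 8>4]
(B,R,X): not NE [P1→A gives 6>2; P2→P gives 2>0; P3→Z gives 5>2]
(B,R,Y): not NE [P1→C gives 9>5; P2→Q gives 9>4; P3→Z gives 5>1]
(B,R,Z): not NE [P2→P gives 8>2]
(C,P,X): not NE [P1→A gives 11>2]
(C,P,Y): not NE [P1→B gives 7>2; P2→R gives 7>1; P3→X gives 8>5]
(C,P,Z): not NE [P1→B gives 8>3; P3→X gives 8>2]
(C,Q,X): not NE [P2→P gives 5>0; P3→Z gives 8>6]
(C,Q,Y): not NE [P1→B gives 4>0; P3→Z gives 8>0]
(C,Q,Z): not NE [P1→A gives 7>5; P2→P gives 9>1]
(C,R,X): not NE [P1→A gives 6>4; P2→P gives 5>0; P3→Z gives 7>0]
(C,R,Y): NE
(C,R,Z): not NE [P2→P gives 9>7]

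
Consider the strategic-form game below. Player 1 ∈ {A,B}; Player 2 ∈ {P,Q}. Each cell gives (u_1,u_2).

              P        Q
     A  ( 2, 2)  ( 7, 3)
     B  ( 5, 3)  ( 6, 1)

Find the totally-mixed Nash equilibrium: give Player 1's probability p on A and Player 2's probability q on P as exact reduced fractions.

P1 mixes 2/3 on A; P2 mixes 1/4 on P

P1 indiff ⇒ q·2+(1-q)·7 = q·5+(1-q)·6 ⇒ q(-3) = (1-q)(-1) ⇒ q = 1/4
P2 indiff ⇒ p·2+(1-p)·3 = p·3+(1-p)·1 ⇒ p(-1) = (1-p)(-2) ⇒ p = 2/3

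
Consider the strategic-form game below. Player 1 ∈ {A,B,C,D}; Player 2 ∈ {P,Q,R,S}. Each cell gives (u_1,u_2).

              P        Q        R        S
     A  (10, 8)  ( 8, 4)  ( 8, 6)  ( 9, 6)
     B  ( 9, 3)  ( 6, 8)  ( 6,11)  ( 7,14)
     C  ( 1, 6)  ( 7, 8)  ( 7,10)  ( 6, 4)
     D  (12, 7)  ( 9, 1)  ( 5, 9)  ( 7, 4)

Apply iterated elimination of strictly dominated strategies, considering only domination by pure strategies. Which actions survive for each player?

P1 drop B (A beats it: P:10>9 Q:8>6 R:8>6 S:9>7)
P1 drop C (A beats it: P:10>1 Q:8>7 R:8>7 S:9>6)
P2 drop Q (P beats it: A:8>4 D:7>1)
P2 drop S (P beats it: A:8>6 D:7>4)
P1→{A,D} P2→{P,R}

Remaining: P1:{A,D} P2:{P,R}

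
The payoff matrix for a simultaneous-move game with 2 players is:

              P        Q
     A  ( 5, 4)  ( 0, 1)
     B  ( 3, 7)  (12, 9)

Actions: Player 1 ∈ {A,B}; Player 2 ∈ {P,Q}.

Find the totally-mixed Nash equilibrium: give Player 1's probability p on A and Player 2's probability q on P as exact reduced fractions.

P1 indiff ⇒ q·5+(1-q)·0 = q·3+(1-q)·12 ⇒ q(2) = (1-q)(12) ⇒ q = 6/7
P2 indiff ⇒ p·4+(1-p)·7 = p·1+(1-p)·9 ⇒ p(3) = (1-p)(2) ⇒ p = 2/5

P1 mixes 2/5 on A; P2 mixes 6/7 on P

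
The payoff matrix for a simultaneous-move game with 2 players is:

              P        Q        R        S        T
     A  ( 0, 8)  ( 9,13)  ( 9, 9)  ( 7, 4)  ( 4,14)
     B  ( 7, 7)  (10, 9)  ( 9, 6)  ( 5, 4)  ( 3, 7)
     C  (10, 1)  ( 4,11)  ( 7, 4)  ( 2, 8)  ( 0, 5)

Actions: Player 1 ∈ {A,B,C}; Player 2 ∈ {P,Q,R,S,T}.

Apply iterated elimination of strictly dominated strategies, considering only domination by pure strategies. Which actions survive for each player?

Remaining: P1:{A,B} P2:{Q,T}

P2 drop P (Q beats it: A:13>8 B:9>7 C:11>1)
P1 drop C (A beats it: Q:9>4 R:9>7 S:7>2 T:4>0)
P2 drop R (Q beats it: A:13>9 B:9>6)
P2 drop S (Q beats it: A:13>4 B:9>4)
P1→{A,B} P2→{Q,T}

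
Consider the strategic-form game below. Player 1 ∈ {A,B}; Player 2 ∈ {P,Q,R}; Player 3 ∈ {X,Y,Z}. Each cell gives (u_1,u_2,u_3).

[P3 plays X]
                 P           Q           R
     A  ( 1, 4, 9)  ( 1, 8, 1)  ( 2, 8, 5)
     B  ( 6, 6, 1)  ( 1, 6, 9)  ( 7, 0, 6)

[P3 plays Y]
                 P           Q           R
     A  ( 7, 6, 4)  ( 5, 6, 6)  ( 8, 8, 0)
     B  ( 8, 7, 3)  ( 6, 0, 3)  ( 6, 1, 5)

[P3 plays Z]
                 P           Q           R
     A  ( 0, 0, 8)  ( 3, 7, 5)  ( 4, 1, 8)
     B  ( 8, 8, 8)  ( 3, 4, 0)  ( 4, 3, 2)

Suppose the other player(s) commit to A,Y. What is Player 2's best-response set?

P2 best: {R}

u_2(P vs A,Y) = 6
u_2(Q vs A,Y) = 6
u_2(R vs A,Y) = 8
max payoff 8 at {R}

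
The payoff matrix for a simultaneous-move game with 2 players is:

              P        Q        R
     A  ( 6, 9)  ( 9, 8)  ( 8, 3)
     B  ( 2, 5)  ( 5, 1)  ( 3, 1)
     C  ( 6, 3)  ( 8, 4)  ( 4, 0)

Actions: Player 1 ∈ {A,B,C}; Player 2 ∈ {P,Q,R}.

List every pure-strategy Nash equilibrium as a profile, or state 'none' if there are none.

PSNE = {(A,P)}

(A,P): NE
(A,Q): not NE [P2→P gives 9>8]
(A,R): not NE [P2→P gives 9>3]
(B,P): not NE [P1→C gives 6>2]
(B,Q): not NE [P1→A gives 9>5; P2→P gives 5>1]
(B,R): not NE [P1→A gives 8>3; P2→P gives 5>1]
(C,P): not NE [P2→Q gives 4>3]
(C,Q): not NE [P1→A gives 9>8]
(C,R): not NE [P1→A gives 8>4; P2→Q gives 4>0]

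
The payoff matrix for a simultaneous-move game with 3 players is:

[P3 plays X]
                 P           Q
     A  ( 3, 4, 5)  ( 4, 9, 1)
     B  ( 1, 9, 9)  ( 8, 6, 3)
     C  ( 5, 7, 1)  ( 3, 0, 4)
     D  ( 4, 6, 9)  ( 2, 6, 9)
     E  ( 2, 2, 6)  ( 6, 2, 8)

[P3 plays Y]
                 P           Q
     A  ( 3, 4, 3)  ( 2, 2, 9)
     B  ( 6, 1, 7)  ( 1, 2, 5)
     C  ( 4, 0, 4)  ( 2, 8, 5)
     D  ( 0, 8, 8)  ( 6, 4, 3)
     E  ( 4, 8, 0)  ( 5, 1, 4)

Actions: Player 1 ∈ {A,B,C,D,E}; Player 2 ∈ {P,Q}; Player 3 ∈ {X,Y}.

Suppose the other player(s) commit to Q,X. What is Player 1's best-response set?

u_1(A vs Q,X) = 4
u_1(B vs Q,X) = 8
u_1(C vs Q,X) = 3
u_1(D vs Q,X) = 2
u_1(E vs Q,X) = 6
max payoff 8 at {B}

argmax u_1 = {B}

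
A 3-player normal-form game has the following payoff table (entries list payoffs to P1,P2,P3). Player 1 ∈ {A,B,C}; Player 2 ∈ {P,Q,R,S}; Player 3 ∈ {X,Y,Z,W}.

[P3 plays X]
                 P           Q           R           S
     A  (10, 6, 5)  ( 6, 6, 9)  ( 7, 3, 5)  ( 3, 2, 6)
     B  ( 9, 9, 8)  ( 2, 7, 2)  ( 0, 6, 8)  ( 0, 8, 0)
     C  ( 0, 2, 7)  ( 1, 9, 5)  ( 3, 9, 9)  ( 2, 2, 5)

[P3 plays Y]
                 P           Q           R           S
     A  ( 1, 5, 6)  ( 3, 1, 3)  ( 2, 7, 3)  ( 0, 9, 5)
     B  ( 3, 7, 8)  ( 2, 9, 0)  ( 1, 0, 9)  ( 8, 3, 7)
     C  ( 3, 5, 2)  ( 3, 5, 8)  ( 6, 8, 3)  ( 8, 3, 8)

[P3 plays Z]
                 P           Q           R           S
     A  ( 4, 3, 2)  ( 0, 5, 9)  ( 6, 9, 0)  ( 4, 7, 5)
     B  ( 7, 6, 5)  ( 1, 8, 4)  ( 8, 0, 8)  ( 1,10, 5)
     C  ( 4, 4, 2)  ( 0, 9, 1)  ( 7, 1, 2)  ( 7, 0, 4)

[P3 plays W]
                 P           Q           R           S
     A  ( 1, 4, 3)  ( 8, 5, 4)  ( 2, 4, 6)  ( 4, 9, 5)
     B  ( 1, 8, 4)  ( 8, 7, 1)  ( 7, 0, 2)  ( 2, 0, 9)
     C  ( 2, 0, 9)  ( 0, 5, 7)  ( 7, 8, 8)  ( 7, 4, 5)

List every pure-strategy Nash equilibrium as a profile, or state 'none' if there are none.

NE set: (A,Q,X)

(A,P,X): not NE [P3→Y gives 6>5]
(A,P,Y): not NE [P1→C gives 3>1; P2→S gives 9>5]
(A,P,Z): not NE [P1→B gives 7>4; P2→R gives 9>3; P3→Y gives 6>2]
(A,P,W): not NE [P1→C gives 2>1; P2→S gives 9>4; P3→Y gives 6>3]
(A,Q,X): NE
(A,Q,Y): not NE [P2→S gives 9>1; P3→Z gives 9>3]
(A,Q,Z): not NE [P1→B gives 1>0; P2→R gives 9>5]
(A,Q,W): not NE [P2→S gives 9>5; P3→Z gives 9>4]
(A,R,X): not NE [P2→Q gives 6>3; P3→W gives 6>5]
(A,R,Y): not NE [P1→C gives 6>2; P2→S gives 9>7; P3→W gives 6>3]
(A,R,Z): not NE [P1→B gives 8>6; P3→W gives 6>0]
(A,R,W): not NE [P1→C gives 7>2; P2→S gives 9>4]
(A,S,X): not NE [P2→Q gives 6>2]
(A,S,Y): not NE [P1→C gives 8>0; P3→X gives 6>5]
(A,S,Z): not NE [P1→C gives 7>4; P2→R gives 9>7; P3→X gives 6>5]
(A,S,W): not NE [P1→C gives 7>4; P3→X gives 6>5]
(B,P,X): not NE [P1→A gives 10>9]
(B,P,Y): not NE [P2→Q gives 9>7]
(B,P,Z): not NE [P2→S gives 10>6; P3→Y gives 8>5]
(B,P,W): not NE [P1→C gives 2>1; P3→Y gives 8>4]
(B,Q,X): not NE [P1→A gives 6>2; P2→P gives 9>7; P3→Z gives 4>2]
(B,Q,Y): not NE [P1→C gives 3>2; P3→Z gives 4>0]
(B,Q,Z): not NE [P2→S gives 10>8]
(B,Q,W): not NE [P2→P gives 8>7; P3→Z gives 4>1]
(B,R,X): not NE [P1→A gives 7>0; P2→P gives 9>6; P3→Y gives 9>8]
(B,R,Y): not NE [P1→C gives 6>1; P2→Q gives 9>0]
(B,R,Z): not NE [P2→S gives 10>0; P3→Y gives 9>8]
(B,R,W): not NE [P2→P gives 8>0; P3→Y gives 9>2]
(B,S,X): not NE [P1→A gives 3>0; P2→P gives 9>8; P3→W gives 9>0]
(B,S,Y): not NE [P2→Q gives 9>3; P3→W gives 9>7]
(B,S,Z): not NE [P1→C gives 7>1; P3→W gives 9>5]
(B,S,W): not NE [P1→C gives 7>2; P2→P gives 8>0]
(C,P,X): not NE [P1→A gives 10>0; P2→R gives 9>2; P3→W gives 9>7]
(C,P,Y): not NE [P2→R gives 8>5; P3→W gives 9>2]
(C,P,Z): not NE [P1→B gives 7>4; P2→Q gives 9>4; P3→W gives 9>2]
(C,P,W): not NE [P2→R gives 8>0]
(C,Q,X): not NE [P1→A gives 6>1; P3→Y gives 8>5]
(C,Q,Y): not NE [P2→R gives 8>5]
(C,Q,Z): not NE [P1→B gives 1>0; P3→Y gives 8>1]
(C,Q,W): not NE [P1→B gives 8>0; P2→R gives 8>5; P3→Y gives 8>7]
(C,R,X): not NE [P1→A gives 7>3]
(C,R,Y): not NE [P3→X gives 9>3]
(C,R,Z): not NE [P1→B gives 8>7; P2→Q gives 9>1; P3→X gives 9>2]
(C,R,W): not NE [P3→X gives 9>8]
(C,S,X): not NE [P1→A gives 3>2; P2→R gives 9>2; P3→Y gives 8>5]
(C,S,Y): not NE [P2→R gives 8>3]
(C,S,Z): not NE [P2→Q gives 9>0; P3→Y gives 8>4]
(C,S,W): not NE [P2→R gives 8>4; P3→Y gives 8>5]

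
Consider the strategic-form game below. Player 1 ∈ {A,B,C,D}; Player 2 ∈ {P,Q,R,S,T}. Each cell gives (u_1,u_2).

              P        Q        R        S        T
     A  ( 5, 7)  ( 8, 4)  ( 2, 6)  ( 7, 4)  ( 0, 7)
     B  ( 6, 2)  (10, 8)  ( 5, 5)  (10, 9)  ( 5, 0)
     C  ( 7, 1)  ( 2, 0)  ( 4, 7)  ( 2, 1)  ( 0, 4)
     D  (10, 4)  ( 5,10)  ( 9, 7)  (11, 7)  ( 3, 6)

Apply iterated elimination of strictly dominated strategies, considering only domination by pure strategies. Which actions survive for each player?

P1 drop A (B beats it: P:6>5 Q:10>8 R:5>2 S:10>7 T:5>0)
P1 drop C (D beats it: P:10>7 Q:5>2 R:9>4 S:11>2 T:3>0)
P2 drop P (Q beats it: B:8>2 D:10>4)
P2 drop R (Q beats it: B:8>5 D:10>7)
P2 drop T (Q beats it: B:8>0 D:10>6)
P1→{B,D} P2→{Q,S}

Survivors P1:{B,D} P2:{Q,S}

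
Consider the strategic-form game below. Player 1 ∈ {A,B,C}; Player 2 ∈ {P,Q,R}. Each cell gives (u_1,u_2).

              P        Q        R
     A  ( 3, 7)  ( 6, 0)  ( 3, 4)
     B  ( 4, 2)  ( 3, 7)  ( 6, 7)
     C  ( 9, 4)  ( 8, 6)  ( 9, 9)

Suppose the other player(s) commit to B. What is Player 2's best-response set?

u_2(P vs B) = 2
u_2(Q vs B) = 7
u_2(R vs B) = 7
max payoff 7 at {Q,R}

BR_2 = {Q,R}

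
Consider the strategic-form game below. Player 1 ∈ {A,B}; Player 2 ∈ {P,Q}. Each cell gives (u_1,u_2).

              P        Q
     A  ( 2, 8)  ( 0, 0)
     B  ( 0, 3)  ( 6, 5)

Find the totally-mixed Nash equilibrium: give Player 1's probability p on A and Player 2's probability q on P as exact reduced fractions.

P1 indiff ⇒ q·2+(1-q)·0 = q·0+(1-q)·6 ⇒ q(2) = (1-q)(6) ⇒ q = 3/4
P2 indiff ⇒ p·8+(1-p)·3 = p·0+(1-p)·5 ⇒ p(8) = (1-p)(2) ⇒ p = 1/5

P1 mixes 1/5 on A; P2 mixes 3/4 on P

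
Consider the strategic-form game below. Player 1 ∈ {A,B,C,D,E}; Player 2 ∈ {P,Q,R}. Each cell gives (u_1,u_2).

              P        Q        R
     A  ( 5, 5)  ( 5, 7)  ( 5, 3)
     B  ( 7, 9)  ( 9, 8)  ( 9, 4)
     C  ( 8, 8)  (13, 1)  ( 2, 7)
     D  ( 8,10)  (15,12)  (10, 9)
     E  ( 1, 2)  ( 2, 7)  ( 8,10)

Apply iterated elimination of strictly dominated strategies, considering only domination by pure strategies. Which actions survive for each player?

P1 drop A (B beats it: P:7>5 Q:9>5 R:9>5)
P1 drop B (D beats it: P:8>7 Q:15>9 R:10>9)
P1 drop E (D beats it: P:8>1 Q:15>2 R:10>8)
P2 drop R (P beats it: C:8>7 D:10>9)
P1→{C,D} P2→{P,Q}

Remaining: P1:{C,D} P2:{P,Q}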